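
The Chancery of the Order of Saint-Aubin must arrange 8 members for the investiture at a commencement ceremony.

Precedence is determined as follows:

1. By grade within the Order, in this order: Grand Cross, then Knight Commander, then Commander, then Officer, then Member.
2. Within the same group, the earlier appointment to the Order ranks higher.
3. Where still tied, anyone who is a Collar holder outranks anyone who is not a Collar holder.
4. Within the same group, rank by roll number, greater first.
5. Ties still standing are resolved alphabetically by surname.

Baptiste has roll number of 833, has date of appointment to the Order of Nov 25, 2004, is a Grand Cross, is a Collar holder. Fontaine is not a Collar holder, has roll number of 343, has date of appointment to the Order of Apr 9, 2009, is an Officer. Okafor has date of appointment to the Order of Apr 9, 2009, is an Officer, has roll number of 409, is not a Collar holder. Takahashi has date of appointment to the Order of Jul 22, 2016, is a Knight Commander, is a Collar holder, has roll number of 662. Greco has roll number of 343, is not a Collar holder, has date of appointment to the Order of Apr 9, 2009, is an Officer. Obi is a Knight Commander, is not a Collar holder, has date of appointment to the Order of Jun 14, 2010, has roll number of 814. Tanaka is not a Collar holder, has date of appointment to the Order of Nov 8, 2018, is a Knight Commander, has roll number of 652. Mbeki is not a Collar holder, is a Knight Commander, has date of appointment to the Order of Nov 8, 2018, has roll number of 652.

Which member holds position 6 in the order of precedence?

Okafor

By grade within the Order: Baptiste (Grand Cross); then Obi, Takahashi, Mbeki and Tanaka (Knight Commander); then Okafor, Fontaine and Greco (Officer).
Among Obi, Takahashi, Mbeki and Tanaka, by date of appointment to the Order (earlier first): Obi (Jun 14, 2010) before Takahashi (Jul 22, 2016) before Mbeki and Tanaka (Nov 8, 2018).
Mbeki and Tanaka are each not a Collar holder, so the next rule applies.
Mbeki and Tanaka both have roll number 652, so the next rule applies.
Among Mbeki and Tanaka, alphabetically by surname: Mbeki before Tanaka.
Okafor, Fontaine and Greco all have date of appointment to the Order Apr 9, 2009, so the next rule applies.
Okafor, Fontaine and Greco are each not a Collar holder, so the next rule applies.
Among Okafor, Fontaine and Greco, by roll number (higher first): Okafor (409) before Fontaine and Greco (343).
Among Fontaine and Greco, alphabetically by surname: Fontaine before Greco.
Order: Baptiste, Obi, Takahashi, Mbeki, Tanaka, Okafor, Fontaine, Greco.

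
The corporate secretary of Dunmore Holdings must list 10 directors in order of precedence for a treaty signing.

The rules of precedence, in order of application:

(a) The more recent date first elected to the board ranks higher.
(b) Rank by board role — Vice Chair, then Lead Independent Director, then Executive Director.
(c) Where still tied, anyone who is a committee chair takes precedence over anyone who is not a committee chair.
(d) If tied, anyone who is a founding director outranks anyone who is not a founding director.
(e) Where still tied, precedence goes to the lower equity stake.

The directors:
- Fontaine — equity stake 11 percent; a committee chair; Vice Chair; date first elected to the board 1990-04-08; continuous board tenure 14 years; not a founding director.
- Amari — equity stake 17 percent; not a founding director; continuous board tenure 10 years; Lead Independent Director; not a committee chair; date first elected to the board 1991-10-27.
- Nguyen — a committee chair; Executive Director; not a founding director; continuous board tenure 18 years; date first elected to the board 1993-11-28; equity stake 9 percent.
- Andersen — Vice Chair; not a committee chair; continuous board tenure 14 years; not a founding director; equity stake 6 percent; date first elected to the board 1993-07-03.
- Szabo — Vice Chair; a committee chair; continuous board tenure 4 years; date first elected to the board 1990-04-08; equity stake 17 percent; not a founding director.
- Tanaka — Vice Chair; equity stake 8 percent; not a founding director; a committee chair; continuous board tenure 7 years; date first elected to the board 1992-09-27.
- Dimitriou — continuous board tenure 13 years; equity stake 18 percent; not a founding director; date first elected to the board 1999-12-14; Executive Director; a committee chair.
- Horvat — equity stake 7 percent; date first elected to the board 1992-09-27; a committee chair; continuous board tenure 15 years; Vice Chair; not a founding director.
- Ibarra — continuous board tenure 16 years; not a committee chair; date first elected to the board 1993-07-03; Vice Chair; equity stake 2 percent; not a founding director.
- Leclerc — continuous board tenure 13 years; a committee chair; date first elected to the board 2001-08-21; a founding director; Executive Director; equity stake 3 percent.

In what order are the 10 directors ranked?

Leclerc, Dimitriou, Nguyen, Ibarra, Andersen, Horvat, Tanaka, Amari, Fontaine, Szabo

By date first elected to the board (later first): Leclerc (2001-08-21); then Dimitriou (1999-12-14); then Nguyen (1993-11-28); then Ibarra and Andersen (both 1993-07-03); then Horvat and Tanaka (both 1992-09-27); then Amari (1991-10-27); then Fontaine and Szabo (both 1990-04-08).
Ibarra and Andersen are each Vice Chair, so the next rule applies.
Ibarra and Andersen are each not a committee chair, so the next rule applies.
Ibarra and Andersen are each not a founding director, so the next rule applies.
Among Ibarra and Andersen, by equity stake (lower first): Ibarra (2 percent) before Andersen (6 percent).
Horvat and Tanaka are each Vice Chair, so the next rule applies.
Horvat and Tanaka are each a committee chair, so the next rule applies.
Horvat and Tanaka are each not a founding director, so the next rule applies.
Among Horvat and Tanaka, by equity stake (lower first): Horvat (7 percent) before Tanaka (8 percent).
Fontaine and Szabo are each Vice Chair, so the next rule applies.
Fontaine and Szabo are each a committee chair, so the next rule applies.
Fontaine and Szabo are each not a founding director, so the next rule applies.
Among Fontaine and Szabo, by equity stake (lower first): Fontaine (11 percent) before Szabo (17 percent).
Full order: Leclerc, Dimitriou, Nguyen, Ibarra, Andersen, Horvat, Tanaka, Amari, Fontaine, Szabo.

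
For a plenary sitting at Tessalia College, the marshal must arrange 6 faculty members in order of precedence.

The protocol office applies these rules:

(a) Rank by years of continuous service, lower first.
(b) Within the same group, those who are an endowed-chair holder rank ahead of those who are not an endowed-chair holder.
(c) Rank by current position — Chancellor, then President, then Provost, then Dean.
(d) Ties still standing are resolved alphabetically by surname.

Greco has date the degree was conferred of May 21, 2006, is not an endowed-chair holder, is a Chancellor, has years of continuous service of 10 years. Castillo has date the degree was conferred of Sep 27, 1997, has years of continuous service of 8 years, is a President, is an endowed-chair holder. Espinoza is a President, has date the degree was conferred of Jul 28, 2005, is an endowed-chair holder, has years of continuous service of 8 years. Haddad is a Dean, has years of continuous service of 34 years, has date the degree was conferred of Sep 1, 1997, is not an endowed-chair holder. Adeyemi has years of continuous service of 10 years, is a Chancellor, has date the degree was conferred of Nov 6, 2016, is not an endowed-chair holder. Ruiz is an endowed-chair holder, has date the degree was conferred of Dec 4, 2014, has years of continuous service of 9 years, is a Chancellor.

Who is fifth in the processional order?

Greco

By years of continuous service (lower first): Castillo and Espinoza (both 8 years); then Ruiz (9 years); then Adeyemi and Greco (both 10 years); then Haddad (34 years).
Castillo and Espinoza are each an endowed-chair holder, so the next rule applies.
Castillo and Espinoza are each President, so the next rule applies.
Among Castillo and Espinoza, alphabetically by surname: Castillo before Espinoza.
Adeyemi and Greco are each not an endowed-chair holder, so the next rule applies.
Adeyemi and Greco are each Chancellor, so the next rule applies.
Among Adeyemi and Greco, alphabetically by surname: Adeyemi before Greco.
Order: Castillo, Espinoza, Ruiz, Adeyemi, Greco, Haddad.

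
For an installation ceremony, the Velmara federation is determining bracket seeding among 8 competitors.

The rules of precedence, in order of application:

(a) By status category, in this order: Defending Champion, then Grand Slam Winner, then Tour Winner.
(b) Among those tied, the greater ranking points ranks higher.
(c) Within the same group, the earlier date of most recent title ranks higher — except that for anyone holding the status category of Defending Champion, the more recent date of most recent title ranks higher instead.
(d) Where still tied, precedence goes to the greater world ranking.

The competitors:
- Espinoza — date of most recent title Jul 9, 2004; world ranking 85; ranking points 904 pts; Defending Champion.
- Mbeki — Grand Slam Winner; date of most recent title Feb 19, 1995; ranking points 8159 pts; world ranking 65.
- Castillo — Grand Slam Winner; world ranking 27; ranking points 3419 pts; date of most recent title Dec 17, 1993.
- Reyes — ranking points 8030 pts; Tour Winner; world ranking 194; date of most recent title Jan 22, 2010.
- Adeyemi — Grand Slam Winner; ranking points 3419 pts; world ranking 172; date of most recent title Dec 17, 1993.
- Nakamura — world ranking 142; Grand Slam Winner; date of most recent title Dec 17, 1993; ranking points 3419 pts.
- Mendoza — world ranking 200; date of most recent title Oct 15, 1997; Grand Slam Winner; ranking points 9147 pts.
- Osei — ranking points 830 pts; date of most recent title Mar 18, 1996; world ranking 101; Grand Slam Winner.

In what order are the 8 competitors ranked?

By status category: Espinoza (Defending Champion); then Mendoza, Mbeki, Adeyemi, Nakamura, Castillo and Osei (Grand Slam Winner); then Reyes (Tour Winner).
Among Mendoza, Mbeki, Adeyemi, Nakamura, Castillo and Osei, by ranking points (higher first): Mendoza (9147 pts) before Mbeki (8159 pts) before Adeyemi, Nakamura and Castillo (3419 pts) before Osei (830 pts).
Adeyemi, Nakamura and Castillo all have date of most recent title Dec 17, 1993, so the next rule applies.
Among Adeyemi, Nakamura and Castillo, by world ranking (higher first): Adeyemi (172) before Nakamura (142) before Castillo (27).
Full order: Espinoza, Mendoza, Mbeki, Adeyemi, Nakamura, Castillo, Osei, Reyes.

Espinoza, Mendoza, Mbeki, Adeyemi, Nakamura, Castillo, Osei, Reyes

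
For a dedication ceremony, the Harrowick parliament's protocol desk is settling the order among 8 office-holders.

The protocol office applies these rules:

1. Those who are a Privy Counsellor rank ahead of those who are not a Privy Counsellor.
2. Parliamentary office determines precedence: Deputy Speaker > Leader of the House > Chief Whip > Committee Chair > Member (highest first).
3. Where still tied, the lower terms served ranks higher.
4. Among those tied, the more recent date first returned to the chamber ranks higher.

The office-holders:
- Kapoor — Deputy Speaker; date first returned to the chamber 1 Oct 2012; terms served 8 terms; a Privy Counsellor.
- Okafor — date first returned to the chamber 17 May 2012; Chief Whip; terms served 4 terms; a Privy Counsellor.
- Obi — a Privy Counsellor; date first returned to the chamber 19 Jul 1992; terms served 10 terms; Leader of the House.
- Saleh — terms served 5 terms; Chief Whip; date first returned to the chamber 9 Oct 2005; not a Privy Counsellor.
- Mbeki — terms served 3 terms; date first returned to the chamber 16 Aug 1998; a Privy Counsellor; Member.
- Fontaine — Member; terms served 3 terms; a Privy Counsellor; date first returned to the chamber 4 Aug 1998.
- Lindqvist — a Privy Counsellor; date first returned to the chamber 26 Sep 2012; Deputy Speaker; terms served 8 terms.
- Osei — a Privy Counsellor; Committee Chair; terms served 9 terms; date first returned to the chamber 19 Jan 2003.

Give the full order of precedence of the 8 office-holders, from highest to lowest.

By the first rule: Kapoor, Lindqvist, Obi, Okafor, Osei, Mbeki and Fontaine (each a Privy Counsellor); then Saleh (not a Privy Counsellor).
Among Kapoor, Lindqvist, Obi, Okafor, Osei, Mbeki and Fontaine, by parliamentary office: Kapoor and Lindqvist (Deputy Speaker) before Obi (Leader of the House) before Okafor (Chief Whip) before Osei (Committee Chair) before Mbeki and Fontaine (Member).
Kapoor and Lindqvist both have terms served 8 terms, so the next rule applies.
Among Kapoor and Lindqvist, by date first returned to the chamber (later first): Kapoor (1 Oct 2012) before Lindqvist (26 Sep 2012).
Mbeki and Fontaine both have terms served 3 terms, so the next rule applies.
Among Mbeki and Fontaine, by date first returned to the chamber (later first): Mbeki (16 Aug 1998) before Fontaine (4 Aug 1998).
Full order: Kapoor, Lindqvist, Obi, Okafor, Osei, Mbeki, Fontaine, Saleh.

Kapoor, Lindqvist, Obi, Okafor, Osei, Mbeki, Fontaine, Saleh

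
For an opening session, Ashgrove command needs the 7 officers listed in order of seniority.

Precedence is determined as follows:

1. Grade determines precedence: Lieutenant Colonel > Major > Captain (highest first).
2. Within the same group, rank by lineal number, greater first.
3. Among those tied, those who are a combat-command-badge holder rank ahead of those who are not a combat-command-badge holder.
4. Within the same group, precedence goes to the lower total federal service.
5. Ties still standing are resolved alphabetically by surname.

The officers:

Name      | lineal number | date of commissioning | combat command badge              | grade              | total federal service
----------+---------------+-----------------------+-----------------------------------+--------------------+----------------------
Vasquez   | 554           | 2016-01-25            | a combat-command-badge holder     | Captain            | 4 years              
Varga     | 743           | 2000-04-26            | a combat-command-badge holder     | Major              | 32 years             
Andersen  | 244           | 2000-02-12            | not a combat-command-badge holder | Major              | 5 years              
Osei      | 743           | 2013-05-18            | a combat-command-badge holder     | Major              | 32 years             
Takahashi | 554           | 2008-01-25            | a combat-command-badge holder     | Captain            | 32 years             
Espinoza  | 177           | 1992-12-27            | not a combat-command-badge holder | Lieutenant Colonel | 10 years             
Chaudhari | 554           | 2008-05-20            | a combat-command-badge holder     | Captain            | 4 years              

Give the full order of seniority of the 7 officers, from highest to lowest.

Espinoza, Osei, Varga, Andersen, Chaudhari, Vasquez, Takahashi

By grade: Espinoza (Lieutenant Colonel); then Osei, Varga and Andersen (Major); then Chaudhari, Vasquez and Takahashi (Captain).
Among Osei, Varga and Andersen, by lineal number (higher first): Osei and Varga (743) before Andersen (244).
Osei and Varga are each a combat-command-badge holder, so the next rule applies.
Osei and Varga both have total federal service 32 years, so the next rule applies.
Among Osei and Varga, alphabetically by surname: Osei before Varga.
Chaudhari, Vasquez and Takahashi all have lineal number 554, so the next rule applies.
Chaudhari, Vasquez and Takahashi are each a combat-command-badge holder, so the next rule applies.
Among Chaudhari, Vasquez and Takahashi, by total federal service (lower first): Chaudhari and Vasquez (4 years) before Takahashi (32 years).
Among Chaudhari and Vasquez, alphabetically by surname: Chaudhari before Vasquez.
Full order: Espinoza, Osei, Varga, Andersen, Chaudhari, Vasquez, Takahashi.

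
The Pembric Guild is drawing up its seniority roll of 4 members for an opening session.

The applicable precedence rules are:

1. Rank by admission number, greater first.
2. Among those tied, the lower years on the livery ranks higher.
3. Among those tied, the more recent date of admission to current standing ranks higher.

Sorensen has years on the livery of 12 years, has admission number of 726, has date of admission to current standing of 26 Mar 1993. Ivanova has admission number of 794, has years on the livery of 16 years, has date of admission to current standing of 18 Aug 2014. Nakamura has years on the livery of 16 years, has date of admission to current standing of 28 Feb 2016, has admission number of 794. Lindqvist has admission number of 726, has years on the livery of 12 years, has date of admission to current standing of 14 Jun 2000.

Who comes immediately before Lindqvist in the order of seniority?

Ivanova

By admission number (higher first): Nakamura and Ivanova (both 794); then Lindqvist and Sorensen (both 726).
Nakamura and Ivanova both have years on the livery 16 years, so the next rule applies.
Among Nakamura and Ivanova, by date of admission to current standing (later first): Nakamura (28 Feb 2016) before Ivanova (18 Aug 2014).
Lindqvist and Sorensen both have years on the livery 12 years, so the next rule applies.
Among Lindqvist and Sorensen, by date of admission to current standing (later first): Lindqvist (14 Jun 2000) before Sorensen (26 Mar 1993).
Order: Nakamura, Ivanova, Lindqvist, Sorensen.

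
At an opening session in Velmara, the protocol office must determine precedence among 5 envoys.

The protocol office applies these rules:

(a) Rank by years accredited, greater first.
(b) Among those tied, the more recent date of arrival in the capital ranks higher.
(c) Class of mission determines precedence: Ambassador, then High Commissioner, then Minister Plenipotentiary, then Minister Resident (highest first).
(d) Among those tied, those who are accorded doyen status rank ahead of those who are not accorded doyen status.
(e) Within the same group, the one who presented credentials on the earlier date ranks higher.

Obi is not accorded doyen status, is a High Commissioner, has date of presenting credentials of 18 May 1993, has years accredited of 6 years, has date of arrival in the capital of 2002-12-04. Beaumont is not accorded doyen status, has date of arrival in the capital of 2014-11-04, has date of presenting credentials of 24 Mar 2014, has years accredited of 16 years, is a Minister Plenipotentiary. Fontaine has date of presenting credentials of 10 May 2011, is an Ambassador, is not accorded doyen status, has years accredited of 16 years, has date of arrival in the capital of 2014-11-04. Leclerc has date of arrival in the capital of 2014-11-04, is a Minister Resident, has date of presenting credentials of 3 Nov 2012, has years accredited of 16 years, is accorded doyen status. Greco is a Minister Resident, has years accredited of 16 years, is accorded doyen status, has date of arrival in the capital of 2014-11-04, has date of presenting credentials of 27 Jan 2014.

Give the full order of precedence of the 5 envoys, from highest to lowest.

By years accredited (higher first): Fontaine, Beaumont, Leclerc and Greco (each 16 years); then Obi (6 years).
Fontaine, Beaumont, Leclerc and Greco all have date of arrival in the capital 2014-11-04, so the next rule applies.
Among Fontaine, Beaumont, Leclerc and Greco, by class of mission: Fontaine (Ambassador) before Beaumont (Minister Plenipotentiary) before Leclerc and Greco (Minister Resident).
Leclerc and Greco are each accorded doyen status, so the next rule applies.
Among Leclerc and Greco, by date of presenting credentials (earlier first): Leclerc (3 Nov 2012) before Greco (27 Jan 2014).
Full order: Fontaine, Beaumont, Leclerc, Greco, Obi.

Fontaine, Beaumont, Leclerc, Greco, Obi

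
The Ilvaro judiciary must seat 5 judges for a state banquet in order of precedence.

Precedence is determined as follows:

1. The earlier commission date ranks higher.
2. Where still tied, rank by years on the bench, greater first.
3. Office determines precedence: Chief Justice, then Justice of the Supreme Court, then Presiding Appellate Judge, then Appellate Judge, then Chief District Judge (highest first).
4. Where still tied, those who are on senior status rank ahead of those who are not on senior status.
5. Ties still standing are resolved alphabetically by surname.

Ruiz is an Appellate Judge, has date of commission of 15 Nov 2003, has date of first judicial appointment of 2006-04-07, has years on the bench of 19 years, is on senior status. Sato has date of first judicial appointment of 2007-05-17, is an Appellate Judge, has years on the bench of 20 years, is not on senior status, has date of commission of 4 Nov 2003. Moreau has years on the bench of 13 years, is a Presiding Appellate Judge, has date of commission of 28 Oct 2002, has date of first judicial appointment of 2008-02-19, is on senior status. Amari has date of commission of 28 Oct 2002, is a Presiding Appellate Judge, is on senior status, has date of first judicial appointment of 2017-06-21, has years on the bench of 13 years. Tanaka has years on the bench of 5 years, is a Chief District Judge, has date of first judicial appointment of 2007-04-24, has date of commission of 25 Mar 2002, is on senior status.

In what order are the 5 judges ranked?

Tanaka, Amari, Moreau, Sato, Ruiz

By date of commission (earlier first): Tanaka (25 Mar 2002); then Amari and Moreau (both 28 Oct 2002); then Sato (4 Nov 2003); then Ruiz (15 Nov 2003).
Amari and Moreau both have years on the bench 13 years, so the next rule applies.
Amari and Moreau are each Presiding Appellate Judge, so the next rule applies.
Amari and Moreau are each on senior status, so the next rule applies.
Among Amari and Moreau, alphabetically by surname: Amari before Moreau.
Full order: Tanaka, Amari, Moreau, Sato, Ruiz.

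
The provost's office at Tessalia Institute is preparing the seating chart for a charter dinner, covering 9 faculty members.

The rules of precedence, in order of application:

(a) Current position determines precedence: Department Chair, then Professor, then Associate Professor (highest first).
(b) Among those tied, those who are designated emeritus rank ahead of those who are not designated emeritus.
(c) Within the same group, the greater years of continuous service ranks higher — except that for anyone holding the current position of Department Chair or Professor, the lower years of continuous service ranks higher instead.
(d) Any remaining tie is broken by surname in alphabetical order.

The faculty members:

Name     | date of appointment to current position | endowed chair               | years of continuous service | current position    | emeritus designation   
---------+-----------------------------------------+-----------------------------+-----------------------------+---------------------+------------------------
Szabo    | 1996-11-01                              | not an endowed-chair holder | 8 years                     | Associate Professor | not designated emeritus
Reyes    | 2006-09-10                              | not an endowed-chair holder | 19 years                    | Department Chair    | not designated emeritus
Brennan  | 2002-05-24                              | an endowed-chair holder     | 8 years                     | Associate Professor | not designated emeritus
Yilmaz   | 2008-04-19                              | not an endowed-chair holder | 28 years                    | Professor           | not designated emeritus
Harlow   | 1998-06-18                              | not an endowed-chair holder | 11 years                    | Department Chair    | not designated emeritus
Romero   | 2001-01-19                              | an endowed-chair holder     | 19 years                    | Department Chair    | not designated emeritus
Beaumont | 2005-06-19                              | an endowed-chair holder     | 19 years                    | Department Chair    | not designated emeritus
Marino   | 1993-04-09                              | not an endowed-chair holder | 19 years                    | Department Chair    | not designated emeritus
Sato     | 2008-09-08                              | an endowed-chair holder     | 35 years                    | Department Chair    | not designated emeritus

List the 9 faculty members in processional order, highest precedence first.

Harlow, Beaumont, Marino, Reyes, Romero, Sato, Yilmaz, Brennan, Szabo

By current position: Harlow, Beaumont, Marino, Reyes, Romero and Sato (Department Chair); then Yilmaz (Professor); then Brennan and Szabo (Associate Professor).
Harlow, Beaumont, Marino, Reyes, Romero and Sato are each not designated emeritus, so the next rule applies.
Among Harlow, Beaumont, Marino, Reyes, Romero and Sato, by years of continuous service (lower first) (reversed rule for this group): Harlow (11 years) before Beaumont, Marino, Reyes and Romero (19 years) before Sato (35 years).
Among Beaumont, Marino, Reyes and Romero, alphabetically by surname: Beaumont before Marino before Reyes before Romero.
Brennan and Szabo are each not designated emeritus, so the next rule applies.
Brennan and Szabo both have years of continuous service 8 years, so the next rule applies.
Among Brennan and Szabo, alphabetically by surname: Brennan before Szabo.
Full order: Harlow, Beaumont, Marino, Reyes, Romero, Sato, Yilmaz, Brennan, Szabo.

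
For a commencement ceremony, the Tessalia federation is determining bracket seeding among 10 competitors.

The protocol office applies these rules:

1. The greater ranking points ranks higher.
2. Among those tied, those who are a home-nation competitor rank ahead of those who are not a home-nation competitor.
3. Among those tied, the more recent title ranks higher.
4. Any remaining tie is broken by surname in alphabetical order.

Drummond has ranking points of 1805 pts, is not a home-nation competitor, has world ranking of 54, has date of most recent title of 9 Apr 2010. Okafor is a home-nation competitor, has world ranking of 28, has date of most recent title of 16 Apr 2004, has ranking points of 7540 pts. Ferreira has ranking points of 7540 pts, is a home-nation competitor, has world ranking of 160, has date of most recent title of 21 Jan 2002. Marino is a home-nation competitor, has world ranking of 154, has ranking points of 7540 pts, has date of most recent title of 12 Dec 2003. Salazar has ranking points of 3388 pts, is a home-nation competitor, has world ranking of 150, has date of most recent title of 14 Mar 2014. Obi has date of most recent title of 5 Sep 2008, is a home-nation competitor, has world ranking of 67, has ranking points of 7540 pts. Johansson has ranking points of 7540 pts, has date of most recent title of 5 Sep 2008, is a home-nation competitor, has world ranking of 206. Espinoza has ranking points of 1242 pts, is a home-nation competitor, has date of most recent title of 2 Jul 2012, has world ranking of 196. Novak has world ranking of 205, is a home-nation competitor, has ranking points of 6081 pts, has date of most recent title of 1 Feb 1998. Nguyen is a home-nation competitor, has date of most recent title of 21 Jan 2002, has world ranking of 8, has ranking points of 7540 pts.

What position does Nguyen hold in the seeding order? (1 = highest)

By ranking points (higher first): Johansson, Obi, Okafor, Marino, Ferreira and Nguyen (each 7540 pts); then Novak (6081 pts); then Salazar (3388 pts); then Drummond (1805 pts); then Espinoza (1242 pts).
Johansson, Obi, Okafor, Marino, Ferreira and Nguyen are each a home-nation competitor, so the next rule applies.
Among Johansson, Obi, Okafor, Marino, Ferreira and Nguyen, by date of most recent title (later first): Johansson and Obi (5 Sep 2008) before Okafor (16 Apr 2004) before Marino (12 Dec 2003) before Ferreira and Nguyen (21 Jan 2002).
Among Johansson and Obi, alphabetically by surname: Johansson before Obi.
Among Ferreira and Nguyen, alphabetically by surname: Ferreira before Nguyen.
Order: Johansson, Obi, Okafor, Marino, Ferreira, Nguyen, Novak, Salazar, Drummond, Espinoza. So position 6.

6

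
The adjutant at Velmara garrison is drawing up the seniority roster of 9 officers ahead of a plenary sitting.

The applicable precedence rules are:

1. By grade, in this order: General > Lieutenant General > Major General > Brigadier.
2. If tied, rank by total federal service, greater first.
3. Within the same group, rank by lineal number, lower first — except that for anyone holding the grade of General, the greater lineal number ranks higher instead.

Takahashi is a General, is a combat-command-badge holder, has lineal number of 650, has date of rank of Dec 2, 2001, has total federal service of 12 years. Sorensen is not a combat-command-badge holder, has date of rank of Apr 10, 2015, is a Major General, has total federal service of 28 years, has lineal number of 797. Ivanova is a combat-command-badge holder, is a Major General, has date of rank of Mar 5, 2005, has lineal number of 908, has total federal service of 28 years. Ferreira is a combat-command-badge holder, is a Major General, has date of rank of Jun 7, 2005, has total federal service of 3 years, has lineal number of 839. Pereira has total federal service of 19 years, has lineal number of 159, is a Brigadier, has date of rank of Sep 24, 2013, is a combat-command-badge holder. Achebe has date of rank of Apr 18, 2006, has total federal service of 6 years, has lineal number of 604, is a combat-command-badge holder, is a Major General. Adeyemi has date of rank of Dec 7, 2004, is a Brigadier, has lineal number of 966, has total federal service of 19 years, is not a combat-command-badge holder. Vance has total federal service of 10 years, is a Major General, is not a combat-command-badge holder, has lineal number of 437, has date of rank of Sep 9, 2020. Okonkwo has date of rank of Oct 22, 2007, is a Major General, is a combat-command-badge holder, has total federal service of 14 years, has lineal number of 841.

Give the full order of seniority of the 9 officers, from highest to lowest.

Takahashi, Sorensen, Ivanova, Okonkwo, Vance, Achebe, Ferreira, Pereira, Adeyemi

By grade: Takahashi (General); then Sorensen, Ivanova, Okonkwo, Vance, Achebe and Ferreira (Major General); then Pereira and Adeyemi (Brigadier).
Among Sorensen, Ivanova, Okonkwo, Vance, Achebe and Ferreira, by total federal service (higher first): Sorensen and Ivanova (28 years) before Okonkwo (14 years) before Vance (10 years) before Achebe (6 years) before Ferreira (3 years).
Among Sorensen and Ivanova, by lineal number (lower first): Sorensen (797) before Ivanova (908).
Pereira and Adeyemi both have total federal service 19 years, so the next rule applies.
Among Pereira and Adeyemi, by lineal number (lower first): Pereira (159) before Adeyemi (966).
Full order: Takahashi, Sorensen, Ivanova, Okonkwo, Vance, Achebe, Ferreira, Pereira, Adeyemi.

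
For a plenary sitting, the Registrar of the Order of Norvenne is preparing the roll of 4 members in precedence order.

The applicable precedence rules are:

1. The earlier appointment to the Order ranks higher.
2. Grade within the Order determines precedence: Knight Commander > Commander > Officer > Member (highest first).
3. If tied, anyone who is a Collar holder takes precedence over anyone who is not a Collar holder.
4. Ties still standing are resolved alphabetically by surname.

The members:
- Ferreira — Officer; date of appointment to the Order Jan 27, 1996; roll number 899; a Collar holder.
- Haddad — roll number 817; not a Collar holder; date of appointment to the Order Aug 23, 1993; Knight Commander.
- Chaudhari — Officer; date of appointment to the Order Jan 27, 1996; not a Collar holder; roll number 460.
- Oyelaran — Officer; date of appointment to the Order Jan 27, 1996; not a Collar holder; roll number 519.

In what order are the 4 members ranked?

Haddad, Ferreira, Chaudhari, Oyelaran

By date of appointment to the Order (earlier first): Haddad (Aug 23, 1993); then Ferreira, Chaudhari and Oyelaran (each Jan 27, 1996).
Ferreira, Chaudhari and Oyelaran are each Officer, so the next rule applies.
Among Ferreira, Chaudhari and Oyelaran, a Collar holder before not a Collar holder: Ferreira (a Collar holder) before Chaudhari and Oyelaran (not a Collar holder).
Among Chaudhari and Oyelaran, alphabetically by surname: Chaudhari before Oyelaran.
Full order: Haddad, Ferreira, Chaudhari, Oyelaran.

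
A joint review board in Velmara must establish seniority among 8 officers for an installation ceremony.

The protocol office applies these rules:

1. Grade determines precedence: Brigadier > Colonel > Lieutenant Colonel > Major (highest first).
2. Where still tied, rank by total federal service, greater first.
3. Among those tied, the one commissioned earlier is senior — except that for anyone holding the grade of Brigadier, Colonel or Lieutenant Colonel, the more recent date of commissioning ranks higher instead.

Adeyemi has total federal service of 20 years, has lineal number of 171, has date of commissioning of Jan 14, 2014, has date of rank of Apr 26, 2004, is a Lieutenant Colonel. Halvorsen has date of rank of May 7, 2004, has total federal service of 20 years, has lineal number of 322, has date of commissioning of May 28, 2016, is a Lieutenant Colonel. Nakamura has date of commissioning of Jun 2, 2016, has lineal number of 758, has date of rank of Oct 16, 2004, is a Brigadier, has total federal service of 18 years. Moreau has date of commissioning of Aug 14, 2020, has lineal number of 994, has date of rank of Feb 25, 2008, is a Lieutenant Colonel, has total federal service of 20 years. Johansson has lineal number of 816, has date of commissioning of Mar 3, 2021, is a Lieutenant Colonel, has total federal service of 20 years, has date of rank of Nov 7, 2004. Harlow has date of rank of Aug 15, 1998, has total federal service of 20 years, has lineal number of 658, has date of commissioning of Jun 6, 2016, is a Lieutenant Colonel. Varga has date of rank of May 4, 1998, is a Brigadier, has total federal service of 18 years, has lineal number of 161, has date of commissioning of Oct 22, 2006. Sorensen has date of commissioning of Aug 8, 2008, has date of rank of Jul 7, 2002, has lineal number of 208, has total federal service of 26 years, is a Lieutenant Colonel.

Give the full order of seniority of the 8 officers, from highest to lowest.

Nakamura, Varga, Sorensen, Johansson, Moreau, Harlow, Halvorsen, Adeyemi

By grade: Nakamura and Varga (Brigadier); then Sorensen, Johansson, Moreau, Harlow, Halvorsen and Adeyemi (Lieutenant Colonel).
Nakamura and Varga both have total federal service 18 years, so the next rule applies.
Among Nakamura and Varga, by date of commissioning (later first) (reversed rule for this group): Nakamura (Jun 2, 2016) before Varga (Oct 22, 2006).
Among Sorensen, Johansson, Moreau, Harlow, Halvorsen and Adeyemi, by total federal service (higher first): Sorensen (26 years) before Johansson, Moreau, Harlow, Halvorsen and Adeyemi (20 years).
Among Johansson, Moreau, Harlow, Halvorsen and Adeyemi, by date of commissioning (later first) (reversed rule for this group): Johansson (Mar 3, 2021) before Moreau (Aug 14, 2020) before Harlow (Jun 6, 2016) before Halvorsen (May 28, 2016) before Adeyemi (Jan 14, 2014).
Full order: Nakamura, Varga, Sorensen, Johansson, Moreau, Harlow, Halvorsen, Adeyemi.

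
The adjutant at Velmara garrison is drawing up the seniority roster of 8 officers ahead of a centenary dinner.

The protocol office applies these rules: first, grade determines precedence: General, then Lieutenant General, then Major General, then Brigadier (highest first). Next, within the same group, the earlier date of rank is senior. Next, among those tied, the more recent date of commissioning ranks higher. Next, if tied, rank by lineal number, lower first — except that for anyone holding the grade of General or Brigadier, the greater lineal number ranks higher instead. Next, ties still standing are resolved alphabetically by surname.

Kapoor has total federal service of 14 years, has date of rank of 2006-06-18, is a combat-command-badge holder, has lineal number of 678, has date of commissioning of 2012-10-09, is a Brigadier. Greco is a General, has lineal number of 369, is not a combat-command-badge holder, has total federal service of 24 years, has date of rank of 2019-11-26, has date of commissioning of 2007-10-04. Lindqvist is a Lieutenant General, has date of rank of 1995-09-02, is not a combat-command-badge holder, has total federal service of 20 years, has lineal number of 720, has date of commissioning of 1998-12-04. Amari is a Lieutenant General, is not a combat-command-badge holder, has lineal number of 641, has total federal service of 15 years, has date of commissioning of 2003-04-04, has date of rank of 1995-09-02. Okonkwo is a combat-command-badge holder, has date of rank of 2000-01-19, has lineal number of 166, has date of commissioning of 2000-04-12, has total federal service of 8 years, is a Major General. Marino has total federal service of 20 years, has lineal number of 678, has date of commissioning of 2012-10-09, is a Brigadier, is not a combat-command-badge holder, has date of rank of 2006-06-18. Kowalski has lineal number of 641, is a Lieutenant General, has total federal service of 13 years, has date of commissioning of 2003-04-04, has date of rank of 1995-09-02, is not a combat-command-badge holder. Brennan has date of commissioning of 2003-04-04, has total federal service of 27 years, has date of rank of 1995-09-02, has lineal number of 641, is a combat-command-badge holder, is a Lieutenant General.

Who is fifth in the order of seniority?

Lindqvist

By grade: Greco (General); then Amari, Brennan, Kowalski and Lindqvist (Lieutenant General); then Okonkwo (Major General); then Kapoor and Marino (Brigadier).
Amari, Brennan, Kowalski and Lindqvist all have date of rank 1995-09-02, so the next rule applies.
Among Amari, Brennan, Kowalski and Lindqvist, by date of commissioning (later first): Amari, Brennan and Kowalski (2003-04-04) before Lindqvist (1998-12-04).
Amari, Brennan and Kowalski all have lineal number 641, so the next rule applies.
Among Amari, Brennan and Kowalski, alphabetically by surname: Amari before Brennan before Kowalski.
Kapoor and Marino both have date of rank 2006-06-18, so the next rule applies.
Kapoor and Marino both have date of commissioning 2012-10-09, so the next rule applies.
Kapoor and Marino both have lineal number 678, so the next rule applies.
Among Kapoor and Marino, alphabetically by surname: Kapoor before Marino.
Order: Greco, Amari, Brennan, Kowalski, Lindqvist, Okonkwo, Kapoor, Marino.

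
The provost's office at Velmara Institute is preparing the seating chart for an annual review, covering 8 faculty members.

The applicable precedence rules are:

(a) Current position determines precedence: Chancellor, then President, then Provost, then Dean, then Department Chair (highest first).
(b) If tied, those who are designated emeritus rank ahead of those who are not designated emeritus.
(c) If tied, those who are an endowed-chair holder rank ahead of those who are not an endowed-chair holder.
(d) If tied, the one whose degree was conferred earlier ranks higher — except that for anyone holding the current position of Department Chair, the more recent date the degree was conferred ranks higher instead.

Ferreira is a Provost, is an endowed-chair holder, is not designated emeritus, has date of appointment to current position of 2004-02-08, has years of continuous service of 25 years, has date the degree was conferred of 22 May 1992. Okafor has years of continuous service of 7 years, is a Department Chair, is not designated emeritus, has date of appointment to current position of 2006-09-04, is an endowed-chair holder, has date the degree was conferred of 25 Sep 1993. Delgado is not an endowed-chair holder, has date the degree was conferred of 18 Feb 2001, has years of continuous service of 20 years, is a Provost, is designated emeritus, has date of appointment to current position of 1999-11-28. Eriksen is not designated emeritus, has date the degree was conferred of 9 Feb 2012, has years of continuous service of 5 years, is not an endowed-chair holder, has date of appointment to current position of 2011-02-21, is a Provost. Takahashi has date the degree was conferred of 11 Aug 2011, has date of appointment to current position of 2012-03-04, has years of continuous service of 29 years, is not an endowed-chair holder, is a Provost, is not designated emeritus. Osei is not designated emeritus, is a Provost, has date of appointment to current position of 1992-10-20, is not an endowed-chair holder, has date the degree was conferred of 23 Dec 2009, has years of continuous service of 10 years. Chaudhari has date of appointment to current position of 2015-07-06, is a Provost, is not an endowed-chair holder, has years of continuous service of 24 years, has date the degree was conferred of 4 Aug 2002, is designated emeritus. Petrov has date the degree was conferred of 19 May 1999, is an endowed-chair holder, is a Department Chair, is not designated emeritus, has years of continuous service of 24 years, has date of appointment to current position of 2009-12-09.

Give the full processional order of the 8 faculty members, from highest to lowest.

By current position: Delgado, Chaudhari, Ferreira, Osei, Takahashi and Eriksen (Provost); then Petrov and Okafor (Department Chair).
Among Delgado, Chaudhari, Ferreira, Osei, Takahashi and Eriksen, designated emeritus before not designated emeritus: Delgado and Chaudhari (designated emeritus) before Ferreira, Osei, Takahashi and Eriksen (not designated emeritus).
Delgado and Chaudhari are each not an endowed-chair holder, so the next rule applies.
Among Delgado and Chaudhari, by date the degree was conferred (earlier first): Delgado (18 Feb 2001) before Chaudhari (4 Aug 2002).
Among Ferreira, Osei, Takahashi and Eriksen, an endowed-chair holder before not an endowed-chair holder: Ferreira (an endowed-chair holder) before Osei, Takahashi and Eriksen (not an endowed-chair holder).
Among Osei, Takahashi and Eriksen, by date the degree was conferred (earlier first): Osei (23 Dec 2009) before Takahashi (11 Aug 2011) before Eriksen (9 Feb 2012).
Petrov and Okafor are each not designated emeritus, so the next rule applies.
Petrov and Okafor are each an endowed-chair holder, so the next rule applies.
Among Petrov and Okafor, by date the degree was conferred (later first) (reversed rule for this group): Petrov (19 May 1999) before Okafor (25 Sep 1993).
Full order: Delgado, Chaudhari, Ferreira, Osei, Takahashi, Eriksen, Petrov, Okafor.

Delgado, Chaudhari, Ferreira, Osei, Takahashi, Eriksen, Petrov, Okafor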